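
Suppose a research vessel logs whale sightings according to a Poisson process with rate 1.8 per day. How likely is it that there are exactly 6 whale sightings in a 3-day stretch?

Over the interval, μ = 1.8 × 3 = 5.4 (a 3-day stretch = 3 days).
P(N = 6) = e^(−μ) μ^6/6! = e^(−5.4) · 5.4^6/720 ≈ 0.1555.

0.1555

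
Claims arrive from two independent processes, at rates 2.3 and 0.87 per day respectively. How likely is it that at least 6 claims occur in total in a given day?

Independent Poisson processes superpose: combined rate λ = 2.3 + 0.87 = 3.17 per day.
So μ = 3.17.
P(N ≥ 6) = 1 − P(N ≤ 5) ≈ 0.1020.

0.1020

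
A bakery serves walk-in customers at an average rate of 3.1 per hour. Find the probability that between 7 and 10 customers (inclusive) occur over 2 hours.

0.3743

Over the interval, μ = 3.1 × 2 = 6.2 (2 hours).
P(7 ≤ N ≤ 10) = Σ_{j=7}^{10} e^(−6.2) · 6.2^j/j! ≈ 0.3743.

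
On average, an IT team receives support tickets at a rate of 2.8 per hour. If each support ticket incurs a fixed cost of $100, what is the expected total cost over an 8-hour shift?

E[N] = 2.8 × 8 = 22.4 (an 8-hour shift = 8 hours); E[cost] = 22.4 × $100 = $2240.

$2240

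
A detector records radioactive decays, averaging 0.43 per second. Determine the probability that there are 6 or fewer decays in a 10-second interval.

0.8558

Over the interval, μ = 0.43 × 10 = 4.3 (a 10-second interval = 10 seconds).
P(N ≤ 6) = Σ_{j=0}^{6} e^(−μ) μ^j/j! ≈ 0.8558.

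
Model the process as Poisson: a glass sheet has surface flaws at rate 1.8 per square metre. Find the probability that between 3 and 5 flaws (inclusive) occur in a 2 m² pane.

0.5414

Over the interval, μ = 1.8 × 2 = 3.6 (a 2 m² pane = 2 square metres).
P(3 ≤ N ≤ 5) = Σ_{j=3}^{5} e^(−3.6) · 3.6^j/j! ≈ 0.5414.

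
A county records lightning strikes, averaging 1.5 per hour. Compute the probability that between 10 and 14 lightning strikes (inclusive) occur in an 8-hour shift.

0.5296

Over the interval, μ = 1.5 × 8 = 12 (an 8-hour shift = 8 hours).
P(10 ≤ N ≤ 14) = Σ_{j=10}^{14} e^(−12) · 12^j/j! ≈ 0.5296.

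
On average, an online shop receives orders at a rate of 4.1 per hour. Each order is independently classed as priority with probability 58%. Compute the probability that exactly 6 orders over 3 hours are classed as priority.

0.1460

Thinning: the orders that are classed as priority themselves form a Poisson process with rate 0.58 × 4.1 = 2.378 per hour.
Over the interval, μ = 2.378 × 3 = 7.134 (3 hours).
P(N = 6) = e^(−7.134) · 7.134^6/6! ≈ 0.1460.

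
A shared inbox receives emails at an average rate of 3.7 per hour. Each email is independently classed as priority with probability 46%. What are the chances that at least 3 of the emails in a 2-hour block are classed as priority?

Thinning: the emails that are classed as priority themselves form a Poisson process with rate 0.46 × 3.7 = 1.702 per hour.
Over the interval, μ = 1.702 × 2 = 3.404 (a 2-hour block = 2 hours).
P(N ≥ 3) = 1 − P(N ≤ 2) ≈ 0.6610.

0.6610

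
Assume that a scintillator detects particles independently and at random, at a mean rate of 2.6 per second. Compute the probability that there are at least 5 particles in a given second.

With mean μ = 2.6 per second,
P(N ≥ 5) = 1 − P(N ≤ 4) = 1 − Σ_{j=0}^{4} e^(−μ) μ^j/j! ≈ 0.1226.

0.1226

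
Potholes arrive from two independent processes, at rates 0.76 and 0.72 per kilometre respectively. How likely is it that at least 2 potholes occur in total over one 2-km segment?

Independent Poisson processes superpose: combined rate λ = 0.76 + 0.72 = 1.48 per kilometre.
Over the interval, μ = 1.48 × 2 = 2.96 (a 2-km segment = 2 kilometres).
P(N ≥ 2) = 1 − P(N ≤ 1) ≈ 0.7948.

0.7948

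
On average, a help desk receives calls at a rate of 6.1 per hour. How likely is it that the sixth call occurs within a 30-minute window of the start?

Over the interval, μ = 6.1 × 0.5 = 3.05 (a 30-minute window = 0.5 hours).
The sixth arrival falls in the interval iff at least 6 events occur there: P(S_6 ≤ t) = P(N ≥ 6) = 1 − P(N ≤ 5) ≈ 0.0890.

0.0890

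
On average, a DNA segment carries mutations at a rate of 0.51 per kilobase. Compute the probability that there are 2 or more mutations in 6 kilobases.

0.8096

Over the interval, μ = 0.51 × 6 = 3.06 (6 kilobases).
P(N ≥ 2) = 1 − P(N ≤ 1) = 1 − Σ_{j=0}^{1} e^(−μ) μ^j/j! ≈ 0.8096.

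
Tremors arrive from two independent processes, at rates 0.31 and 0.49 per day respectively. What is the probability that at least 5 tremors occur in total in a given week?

0.6578

Independent Poisson processes superpose: combined rate λ = 0.31 + 0.49 = 0.8 per day.
Over the interval, μ = 0.8 × 7 = 5.6 (a week = 7 days).
P(N ≥ 5) = 1 − P(N ≤ 4) ≈ 0.6578.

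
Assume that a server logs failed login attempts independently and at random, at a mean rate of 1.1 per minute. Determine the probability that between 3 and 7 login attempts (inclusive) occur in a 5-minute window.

0.7211

Over the interval, μ = 1.1 × 5 = 5.5 (a 5-minute window = 5 minutes).
P(3 ≤ N ≤ 7) = Σ_{j=3}^{7} e^(−5.5) · 5.5^j/j! ≈ 0.7211.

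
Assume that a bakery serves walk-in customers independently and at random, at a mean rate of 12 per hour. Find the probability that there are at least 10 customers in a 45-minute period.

Over the interval, μ = 12 × 0.75 = 9 (a 45-minute period = 0.75 hours).
P(N ≥ 10) = 1 − P(N ≤ 9) = 1 − Σ_{j=0}^{9} e^(−μ) μ^j/j! ≈ 0.4126.

0.4126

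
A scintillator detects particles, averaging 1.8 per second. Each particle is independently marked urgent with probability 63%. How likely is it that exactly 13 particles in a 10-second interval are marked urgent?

Thinning: the particles that are marked urgent themselves form a Poisson process with rate 0.63 × 1.8 = 1.134 per second.
Over the interval, μ = 1.134 × 10 = 11.34 (a 10-second interval = 10 seconds).
P(N = 13) = e^(−11.34) · 11.34^13/13! ≈ 0.0979.

0.0979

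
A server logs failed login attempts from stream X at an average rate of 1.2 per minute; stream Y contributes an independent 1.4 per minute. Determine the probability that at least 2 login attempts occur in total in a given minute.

Independent Poisson processes superpose: combined rate λ = 1.2 + 1.4 = 2.6 per minute.
So μ = 2.6.
P(N ≥ 2) = 1 − P(N ≤ 1) ≈ 0.7326.

0.7326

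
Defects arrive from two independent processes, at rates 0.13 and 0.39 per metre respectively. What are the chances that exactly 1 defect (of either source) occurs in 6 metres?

0.1378

Independent Poisson processes superpose: combined rate λ = 0.13 + 0.39 = 0.52 per metre.
Over the interval, μ = 0.52 × 6 = 3.12 (6 metres).
P(N = 1) = e^(−3.12) · 3.12^1/1! ≈ 0.1378.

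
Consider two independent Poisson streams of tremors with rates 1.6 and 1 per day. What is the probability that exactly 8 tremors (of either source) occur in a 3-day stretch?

Independent Poisson processes superpose: combined rate λ = 1.6 + 1 = 2.6 per day.
Over the interval, μ = 2.6 × 3 = 7.8 (a 3-day stretch = 3 days).
P(N = 8) = e^(−7.8) · 7.8^8/8! ≈ 0.1392.

0.1392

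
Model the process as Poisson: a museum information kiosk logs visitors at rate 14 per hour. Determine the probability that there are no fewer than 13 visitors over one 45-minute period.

Over the interval, μ = 14 × 0.75 = 10.5 (a 45-minute period = 0.75 hours).
P(N ≥ 13) = 1 − P(N ≤ 12) = 1 − Σ_{j=0}^{12} e^(−μ) μ^j/j! ≈ 0.2580.

0.2580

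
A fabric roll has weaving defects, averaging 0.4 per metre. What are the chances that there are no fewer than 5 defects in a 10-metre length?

Over the interval, μ = 0.4 × 10 = 4 (a 10-metre length = 10 metres).
P(N ≥ 5) = 1 − P(N ≤ 4) = 1 − Σ_{j=0}^{4} e^(−μ) μ^j/j! ≈ 0.3712.

0.3712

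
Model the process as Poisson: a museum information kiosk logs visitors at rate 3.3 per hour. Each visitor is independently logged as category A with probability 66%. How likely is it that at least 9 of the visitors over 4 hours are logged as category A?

Thinning: the visitors that are logged as category A themselves form a Poisson process with rate 0.66 × 3.3 = 2.178 per hour.
Over the interval, μ = 2.178 × 4 = 8.712 (4 hours).
P(N ≥ 9) = 1 − P(N ≤ 8) ≈ 0.5058.

0.5058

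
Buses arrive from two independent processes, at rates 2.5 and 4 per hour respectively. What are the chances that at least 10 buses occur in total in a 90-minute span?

0.5104

Independent Poisson processes superpose: combined rate λ = 2.5 + 4 = 6.5 per hour.
Over the interval, μ = 6.5 × 1.5 = 9.75 (a 90-minute span = 1.5 hours).
P(N ≥ 10) = 1 − P(N ≤ 9) ≈ 0.5104.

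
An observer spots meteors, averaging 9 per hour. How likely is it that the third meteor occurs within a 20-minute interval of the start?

0.5768

Over the interval, μ = 9 × 1/3 = 3 (a 20-minute interval = 1/3 hours).
The third arrival falls in the interval iff at least 3 events occur there: P(S_3 ≤ t) = P(N ≥ 3) = 1 − P(N ≤ 2) ≈ 0.5768.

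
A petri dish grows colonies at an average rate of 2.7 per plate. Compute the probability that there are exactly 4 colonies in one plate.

0.1488

With mean μ = 2.7 per plate,
P(N = 4) = e^(−μ) μ^4/4! = e^(−2.7) · 2.7^4/24 ≈ 0.1488.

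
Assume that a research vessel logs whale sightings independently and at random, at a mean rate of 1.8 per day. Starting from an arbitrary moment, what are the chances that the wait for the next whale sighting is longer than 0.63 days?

0.3217

The wait for the next event is exponential with rate λ = 1.8 per day.
P(T > 0.63) = e^(−λt) = e^(−1.8 × 0.63) = e^(−1.134) ≈ 0.3217.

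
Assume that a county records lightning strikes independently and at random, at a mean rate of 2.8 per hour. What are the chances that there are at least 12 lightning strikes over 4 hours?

Over the interval, μ = 2.8 × 4 = 11.2 (4 hours).
P(N ≥ 12) = 1 − P(N ≤ 11) = 1 − Σ_{j=0}^{11} e^(−μ) μ^j/j! ≈ 0.4446.

0.4446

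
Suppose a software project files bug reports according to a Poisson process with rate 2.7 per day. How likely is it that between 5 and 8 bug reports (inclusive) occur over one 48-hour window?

Over the interval, μ = 2.7 × 2 = 5.4 (a 48-hour window = 2 days).
P(5 ≤ N ≤ 8) = Σ_{j=5}^{8} e^(−5.4) · 5.4^j/j! ≈ 0.5293.

0.5293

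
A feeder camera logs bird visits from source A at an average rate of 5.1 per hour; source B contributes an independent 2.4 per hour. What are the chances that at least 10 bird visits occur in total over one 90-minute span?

0.6860

Independent Poisson processes superpose: combined rate λ = 5.1 + 2.4 = 7.5 per hour.
Over the interval, μ = 7.5 × 1.5 = 11.25 (a 90-minute span = 1.5 hours).
P(N ≥ 10) = 1 − P(N ≤ 9) ≈ 0.6860.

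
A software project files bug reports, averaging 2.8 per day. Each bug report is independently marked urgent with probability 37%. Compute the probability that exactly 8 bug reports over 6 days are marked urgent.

Thinning: the bug reports that are marked urgent themselves form a Poisson process with rate 0.37 × 2.8 = 1.036 per day.
Over the interval, μ = 1.036 × 6 = 6.216 (6 days).
P(N = 8) = e^(−6.216) · 6.216^8/8! ≈ 0.1104.

0.1104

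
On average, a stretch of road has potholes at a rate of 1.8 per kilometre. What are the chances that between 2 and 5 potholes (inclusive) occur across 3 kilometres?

0.5172

Over the interval, μ = 1.8 × 3 = 5.4 (3 kilometres).
P(2 ≤ N ≤ 5) = Σ_{j=2}^{5} e^(−5.4) · 5.4^j/j! ≈ 0.5172.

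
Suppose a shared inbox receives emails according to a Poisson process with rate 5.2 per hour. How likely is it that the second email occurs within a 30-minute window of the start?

0.7326

Over the interval, μ = 5.2 × 0.5 = 2.6 (a 30-minute window = 0.5 hours).
The second arrival falls in the interval iff at least 2 events occur there: P(S_2 ≤ t) = P(N ≥ 2) = 1 − P(N ≤ 1) ≈ 0.7326.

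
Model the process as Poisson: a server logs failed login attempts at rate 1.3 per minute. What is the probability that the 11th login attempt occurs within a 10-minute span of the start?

0.7483

Over the interval, μ = 1.3 × 10 = 13 (a 10-minute span = 10 minutes).
The 11th arrival falls in the interval iff at least 11 events occur there: P(S_11 ≤ t) = P(N ≥ 11) = 1 − P(N ≤ 10) ≈ 0.7483.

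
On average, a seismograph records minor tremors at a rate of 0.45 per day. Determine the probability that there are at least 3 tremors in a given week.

0.6096

Over the interval, μ = 0.45 × 7 = 3.15 (a week = 7 days).
P(N ≥ 3) = 1 − P(N ≤ 2) = 1 − Σ_{j=0}^{2} e^(−μ) μ^j/j! ≈ 0.6096.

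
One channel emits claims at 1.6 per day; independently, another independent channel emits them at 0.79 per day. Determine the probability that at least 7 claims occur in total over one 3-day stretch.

Independent Poisson processes superpose: combined rate λ = 1.6 + 0.79 = 2.39 per day.
Over the interval, μ = 2.39 × 3 = 7.17 (a 3-day stretch = 3 days).
P(N ≥ 7) = 1 − P(N ≤ 6) ≈ 0.5753.

0.5753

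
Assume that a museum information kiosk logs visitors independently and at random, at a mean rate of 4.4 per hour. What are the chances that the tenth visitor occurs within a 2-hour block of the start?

0.3863

Over the interval, μ = 4.4 × 2 = 8.8 (a 2-hour block = 2 hours).
The tenth arrival falls in the interval iff at least 10 events occur there: P(S_10 ≤ t) = P(N ≥ 10) = 1 − P(N ≤ 9) ≈ 0.3863.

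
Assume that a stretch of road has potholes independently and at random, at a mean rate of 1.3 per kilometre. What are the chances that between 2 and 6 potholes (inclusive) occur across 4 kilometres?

0.6982

Over the interval, μ = 1.3 × 4 = 5.2 (4 kilometres).
P(2 ≤ N ≤ 6) = Σ_{j=2}^{6} e^(−5.2) · 5.2^j/j! ≈ 0.6982.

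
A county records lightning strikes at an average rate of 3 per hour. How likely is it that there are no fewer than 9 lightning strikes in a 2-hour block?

0.1528

Over the interval, μ = 3 × 2 = 6 (a 2-hour block = 2 hours).
P(N ≥ 9) = 1 − P(N ≤ 8) = 1 − Σ_{j=0}^{8} e^(−μ) μ^j/j! ≈ 0.1528.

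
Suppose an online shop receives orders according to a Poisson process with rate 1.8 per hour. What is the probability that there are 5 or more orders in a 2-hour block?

Over the interval, μ = 1.8 × 2 = 3.6 (a 2-hour block = 2 hours).
P(N ≥ 5) = 1 − P(N ≤ 4) = 1 − Σ_{j=0}^{4} e^(−μ) μ^j/j! ≈ 0.2936.

0.2936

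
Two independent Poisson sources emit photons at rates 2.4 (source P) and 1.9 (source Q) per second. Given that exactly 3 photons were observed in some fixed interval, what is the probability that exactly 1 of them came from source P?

Given the total, each event is independently from source P with probability p = λ_P/(λ_P+λ_Q) = 2.4/4.3 ≈ 0.5581.
So K ~ Binomial(3, 2.4/4.3): P(K = 1) = C(3,1) · (2.4/4.3)^1 · (1.9/4.3)^2 ≈ 0.3269.

0.3269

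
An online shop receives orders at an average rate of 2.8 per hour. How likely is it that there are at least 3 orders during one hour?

0.5305

With mean μ = 2.8 per hour,
P(N ≥ 3) = 1 − P(N ≤ 2) = 1 − Σ_{j=0}^{2} e^(−μ) μ^j/j! ≈ 0.5305.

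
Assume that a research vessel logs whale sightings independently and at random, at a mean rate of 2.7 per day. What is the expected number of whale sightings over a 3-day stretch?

8.1

E[N] = λt = 2.7 × 3 = 8.1 (a 3-day stretch = 3 days).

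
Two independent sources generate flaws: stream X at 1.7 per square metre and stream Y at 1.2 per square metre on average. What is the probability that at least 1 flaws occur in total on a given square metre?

Independent Poisson processes superpose: combined rate λ = 1.7 + 1.2 = 2.9 per square metre.
So μ = 2.9.
P(N ≥ 1) = 1 − P(N ≤ 0) ≈ 0.9450.

0.9450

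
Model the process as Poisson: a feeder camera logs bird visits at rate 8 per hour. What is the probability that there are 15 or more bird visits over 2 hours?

0.6325

Over the interval, μ = 8 × 2 = 16 (2 hours).
P(N ≥ 15) = 1 − P(N ≤ 14) = 1 − Σ_{j=0}^{14} e^(−μ) μ^j/j! ≈ 0.6325.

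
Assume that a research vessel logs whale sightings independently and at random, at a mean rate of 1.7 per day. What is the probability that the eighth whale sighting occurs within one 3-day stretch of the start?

Over the interval, μ = 1.7 × 3 = 5.1 (a 3-day stretch = 3 days).
The eighth arrival falls in the interval iff at least 8 events occur there: P(S_8 ≤ t) = P(N ≥ 8) = 1 − P(N ≤ 7) ≈ 0.1440.

0.1440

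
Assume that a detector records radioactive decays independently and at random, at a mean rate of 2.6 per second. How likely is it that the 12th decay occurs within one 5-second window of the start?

0.6468

Over the interval, μ = 2.6 × 5 = 13 (a 5-second window = 5 seconds).
The 12th arrival falls in the interval iff at least 12 events occur there: P(S_12 ≤ t) = P(N ≥ 12) = 1 − P(N ≤ 11) ≈ 0.6468.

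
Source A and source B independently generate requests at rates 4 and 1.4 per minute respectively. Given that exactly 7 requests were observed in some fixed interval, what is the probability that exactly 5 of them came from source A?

0.3148

Given the total, each event is independently from source A with probability p = λ_A/(λ_A+λ_B) = 4/5.4 ≈ 0.7407.
So K ~ Binomial(7, 4/5.4): P(K = 5) = C(7,5) · (4/5.4)^5 · (1.4/5.4)^2 ≈ 0.3148.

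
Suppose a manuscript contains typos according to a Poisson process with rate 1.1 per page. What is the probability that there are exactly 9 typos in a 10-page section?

0.1085

Over the interval, μ = 1.1 × 10 = 11 (a 10-page section = 10 pages).
P(N = 9) = e^(−μ) μ^9/9! = e^(−11) · 11^9/362880 ≈ 0.1085.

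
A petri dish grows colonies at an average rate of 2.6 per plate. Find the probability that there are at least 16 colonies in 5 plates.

Over the interval, μ = 2.6 × 5 = 13 (5 plates).
P(N ≥ 16) = 1 − P(N ≤ 15) = 1 − Σ_{j=0}^{15} e^(−μ) μ^j/j! ≈ 0.2364.

0.2364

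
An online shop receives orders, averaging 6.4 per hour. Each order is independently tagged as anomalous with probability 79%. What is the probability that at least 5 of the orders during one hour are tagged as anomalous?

Thinning: the orders that are tagged as anomalous themselves form a Poisson process with rate 0.79 × 6.4 = 5.056 per hour.
So μ = 5.056.
P(N ≥ 5) = 1 − P(N ≤ 4) ≈ 0.5693.

0.5693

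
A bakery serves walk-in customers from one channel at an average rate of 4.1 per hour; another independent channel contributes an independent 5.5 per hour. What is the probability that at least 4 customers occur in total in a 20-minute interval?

Independent Poisson processes superpose: combined rate λ = 4.1 + 5.5 = 9.6 per hour.
Over the interval, μ = 9.6 × 1/3 = 3.2 (a 20-minute interval = 1/3 hours).
P(N ≥ 4) = 1 − P(N ≤ 3) ≈ 0.3975.

0.3975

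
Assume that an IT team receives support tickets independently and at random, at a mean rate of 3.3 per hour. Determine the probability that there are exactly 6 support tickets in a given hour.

0.0662

With mean μ = 3.3 per hour,
P(N = 6) = e^(−μ) μ^6/6! = e^(−3.3) · 3.3^6/720 ≈ 0.0662.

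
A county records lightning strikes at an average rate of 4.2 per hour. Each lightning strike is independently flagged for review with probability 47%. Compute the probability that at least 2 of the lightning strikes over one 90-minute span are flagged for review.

Thinning: the lightning strikes that are flagged for review themselves form a Poisson process with rate 0.47 × 4.2 = 1.974 per hour.
Over the interval, μ = 1.974 × 1.5 = 2.961 (a 90-minute span = 1.5 hours).
P(N ≥ 2) = 1 − P(N ≤ 1) ≈ 0.7950.

0.7950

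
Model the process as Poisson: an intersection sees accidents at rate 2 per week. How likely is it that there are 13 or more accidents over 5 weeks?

0.2084

Over the interval, μ = 2 × 5 = 10 (5 weeks).
P(N ≥ 13) = 1 − P(N ≤ 12) = 1 − Σ_{j=0}^{12} e^(−μ) μ^j/j! ≈ 0.2084.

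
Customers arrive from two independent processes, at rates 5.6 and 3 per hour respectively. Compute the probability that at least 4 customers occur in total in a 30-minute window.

0.6228

Independent Poisson processes superpose: combined rate λ = 5.6 + 3 = 8.6 per hour.
Over the interval, μ = 8.6 × 0.5 = 4.3 (a 30-minute window = 0.5 hours).
P(N ≥ 4) = 1 − P(N ≤ 3) ≈ 0.6228.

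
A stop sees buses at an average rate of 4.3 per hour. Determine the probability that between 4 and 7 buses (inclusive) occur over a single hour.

With mean μ = 4.3 per hour,
P(4 ≤ N ≤ 7) = Σ_{j=4}^{7} e^(−4.3) · 4.3^j/j! ≈ 0.5518.

0.5518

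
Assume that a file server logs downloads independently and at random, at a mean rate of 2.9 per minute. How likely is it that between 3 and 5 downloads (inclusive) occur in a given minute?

With mean μ = 2.9 per minute,
P(3 ≤ N ≤ 5) = Σ_{j=3}^{5} e^(−2.9) · 2.9^j/j! ≈ 0.4799.

0.4799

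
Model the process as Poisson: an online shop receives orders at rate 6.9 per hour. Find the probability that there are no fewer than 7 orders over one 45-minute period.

Over the interval, μ = 6.9 × 0.75 = 5.175 (a 45-minute period = 0.75 hours).
P(N ≥ 7) = 1 − P(N ≤ 6) = 1 − Σ_{j=0}^{6} e^(−μ) μ^j/j! ≈ 0.2638.

0.2638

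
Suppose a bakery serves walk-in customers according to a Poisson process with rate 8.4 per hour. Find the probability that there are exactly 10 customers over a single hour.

0.1084

With mean μ = 8.4 per hour,
P(N = 10) = e^(−μ) μ^10/10! = e^(−8.4) · 8.4^10/3628800 ≈ 0.1084.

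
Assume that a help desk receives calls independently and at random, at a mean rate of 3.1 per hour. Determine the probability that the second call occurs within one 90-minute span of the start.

Over the interval, μ = 3.1 × 1.5 = 4.65 (a 90-minute span = 1.5 hours).
The second arrival falls in the interval iff at least 2 events occur there: P(S_2 ≤ t) = P(N ≥ 2) = 1 − P(N ≤ 1) ≈ 0.9460.

0.9460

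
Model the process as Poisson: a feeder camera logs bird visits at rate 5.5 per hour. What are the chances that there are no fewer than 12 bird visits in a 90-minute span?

0.1308

Over the interval, μ = 5.5 × 1.5 = 8.25 (a 90-minute span = 1.5 hours).
P(N ≥ 12) = 1 − P(N ≤ 11) = 1 − Σ_{j=0}^{11} e^(−μ) μ^j/j! ≈ 0.1308.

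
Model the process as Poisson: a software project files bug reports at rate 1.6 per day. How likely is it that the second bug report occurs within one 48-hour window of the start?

0.8288

Over the interval, μ = 1.6 × 2 = 3.2 (a 48-hour window = 2 days).
The second arrival falls in the interval iff at least 2 events occur there: P(S_2 ≤ t) = P(N ≥ 2) = 1 − P(N ≤ 1) ≈ 0.8288.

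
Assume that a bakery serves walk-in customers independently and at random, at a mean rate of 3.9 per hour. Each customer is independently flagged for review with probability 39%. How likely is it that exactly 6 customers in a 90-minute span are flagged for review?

0.0200

Thinning: the customers that are flagged for review themselves form a Poisson process with rate 0.39 × 3.9 = 1.521 per hour.
Over the interval, μ = 1.521 × 1.5 = 2.2815 (a 90-minute span = 1.5 hours).
P(N = 6) = e^(−2.2815) · 2.2815^6/6! ≈ 0.0200.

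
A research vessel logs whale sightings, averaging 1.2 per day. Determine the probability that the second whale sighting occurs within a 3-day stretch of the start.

Over the interval, μ = 1.2 × 3 = 3.6 (a 3-day stretch = 3 days).
The second arrival falls in the interval iff at least 2 events occur there: P(S_2 ≤ t) = P(N ≥ 2) = 1 − P(N ≤ 1) ≈ 0.8743.

0.8743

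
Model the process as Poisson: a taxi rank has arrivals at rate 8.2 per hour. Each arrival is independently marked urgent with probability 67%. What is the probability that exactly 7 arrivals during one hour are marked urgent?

Thinning: the arrivals that are marked urgent themselves form a Poisson process with rate 0.67 × 8.2 = 5.494 per hour.
So μ = 5.494.
P(N = 7) = e^(−5.494) · 5.494^7/7! ≈ 0.1232.

0.1232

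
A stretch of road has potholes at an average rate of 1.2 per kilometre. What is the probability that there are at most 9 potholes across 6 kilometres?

Over the interval, μ = 1.2 × 6 = 7.2 (6 kilometres).
P(N ≤ 9) = Σ_{j=0}^{9} e^(−μ) μ^j/j! ≈ 0.8096.

0.8096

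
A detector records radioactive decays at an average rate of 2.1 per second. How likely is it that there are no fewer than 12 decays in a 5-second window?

Over the interval, μ = 2.1 × 5 = 10.5 (a 5-second window = 5 seconds).
P(N ≥ 12) = 1 − P(N ≤ 11) = 1 − Σ_{j=0}^{11} e^(−μ) μ^j/j! ≈ 0.3613.

0.3613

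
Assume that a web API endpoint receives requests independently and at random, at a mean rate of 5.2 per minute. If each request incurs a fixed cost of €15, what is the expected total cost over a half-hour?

€2340

E[N] = 5.2 × 30 = 156 (a half-hour = 30 minutes); E[cost] = 156 × €15 = €2340.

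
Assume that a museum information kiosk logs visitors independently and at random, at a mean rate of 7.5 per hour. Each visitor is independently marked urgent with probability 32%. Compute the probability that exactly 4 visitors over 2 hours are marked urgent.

Thinning: the visitors that are marked urgent themselves form a Poisson process with rate 0.32 × 7.5 = 2.4 per hour.
Over the interval, μ = 2.4 × 2 = 4.8 (2 hours).
P(N = 4) = e^(−4.8) · 4.8^4/4! ≈ 0.1820.

0.1820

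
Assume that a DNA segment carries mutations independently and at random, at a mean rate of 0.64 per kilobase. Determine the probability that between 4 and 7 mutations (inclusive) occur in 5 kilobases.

0.3807

Over the interval, μ = 0.64 × 5 = 3.2 (5 kilobases).
P(4 ≤ N ≤ 7) = Σ_{j=4}^{7} e^(−3.2) · 3.2^j/j! ≈ 0.3807.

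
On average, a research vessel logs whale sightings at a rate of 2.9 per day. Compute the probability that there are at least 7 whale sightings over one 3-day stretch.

Over the interval, μ = 2.9 × 3 = 8.7 (a 3-day stretch = 3 days).
P(N ≥ 7) = 1 − P(N ≤ 6) = 1 − Σ_{j=0}^{6} e^(−μ) μ^j/j! ≈ 0.7645.

0.7645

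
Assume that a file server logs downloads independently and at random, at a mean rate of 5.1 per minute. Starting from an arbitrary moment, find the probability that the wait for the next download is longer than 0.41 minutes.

The wait for the next event is exponential with rate λ = 5.1 per minute.
P(T > 0.41) = e^(−λt) = e^(−5.1 × 0.41) = e^(−2.091) ≈ 0.1236.

0.1236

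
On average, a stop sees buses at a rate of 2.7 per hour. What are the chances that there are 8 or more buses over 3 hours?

Over the interval, μ = 2.7 × 3 = 8.1 (3 hours).
P(N ≥ 8) = 1 − P(N ≤ 7) = 1 − Σ_{j=0}^{7} e^(−μ) μ^j/j! ≈ 0.5609.

0.5609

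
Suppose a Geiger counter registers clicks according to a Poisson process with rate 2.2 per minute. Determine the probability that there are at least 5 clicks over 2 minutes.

Over the interval, μ = 2.2 × 2 = 4.4 (2 minutes).
P(N ≥ 5) = 1 − P(N ≤ 4) = 1 − Σ_{j=0}^{4} e^(−μ) μ^j/j! ≈ 0.4488.

0.4488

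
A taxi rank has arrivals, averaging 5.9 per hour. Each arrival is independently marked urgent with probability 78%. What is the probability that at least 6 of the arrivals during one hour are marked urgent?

0.3146

Thinning: the arrivals that are marked urgent themselves form a Poisson process with rate 0.78 × 5.9 = 4.602 per hour.
So μ = 4.602.
P(N ≥ 6) = 1 − P(N ≤ 5) ≈ 0.3146.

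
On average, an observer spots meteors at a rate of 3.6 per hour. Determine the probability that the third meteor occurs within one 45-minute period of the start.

0.5064

Over the interval, μ = 3.6 × 0.75 = 2.7 (a 45-minute period = 0.75 hours).
The third arrival falls in the interval iff at least 3 events occur there: P(S_3 ≤ t) = P(N ≥ 3) = 1 − P(N ≤ 2) ≈ 0.5064.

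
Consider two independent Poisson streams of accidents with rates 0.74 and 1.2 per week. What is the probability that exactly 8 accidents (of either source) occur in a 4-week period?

Independent Poisson processes superpose: combined rate λ = 0.74 + 1.2 = 1.94 per week.
Over the interval, μ = 1.94 × 4 = 7.76 (a 4-week period = 4 weeks).
P(N = 8) = e^(−7.76) · 7.76^8/8! ≈ 0.1391.

0.1391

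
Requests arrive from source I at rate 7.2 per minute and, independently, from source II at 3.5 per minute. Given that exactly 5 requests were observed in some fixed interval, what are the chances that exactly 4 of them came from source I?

Given the total, each event is independently from source I with probability p = λ_I/(λ_I+λ_II) = 7.2/10.7 ≈ 0.6729.
So K ~ Binomial(5, 7.2/10.7): P(K = 4) = C(5,4) · (7.2/10.7)^4 · (3.5/10.7)^1 ≈ 0.3353.

0.3353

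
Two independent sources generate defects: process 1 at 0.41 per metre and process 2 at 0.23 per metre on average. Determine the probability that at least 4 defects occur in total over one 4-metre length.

0.2553

Independent Poisson processes superpose: combined rate λ = 0.41 + 0.23 = 0.64 per metre.
Over the interval, μ = 0.64 × 4 = 2.56 (a 4-metre length = 4 metres).
P(N ≥ 4) = 1 − P(N ≤ 3) ≈ 0.2553.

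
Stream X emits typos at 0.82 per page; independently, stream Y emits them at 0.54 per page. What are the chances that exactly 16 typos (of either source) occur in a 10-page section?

Independent Poisson processes superpose: combined rate λ = 0.82 + 0.54 = 1.36 per page.
Over the interval, μ = 1.36 × 10 = 13.6 (a 10-page section = 10 pages).
P(N = 16) = e^(−13.6) · 13.6^16/16! ≈ 0.0812.

0.0812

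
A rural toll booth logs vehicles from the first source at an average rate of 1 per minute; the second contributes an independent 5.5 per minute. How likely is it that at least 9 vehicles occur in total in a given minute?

Independent Poisson processes superpose: combined rate λ = 1 + 5.5 = 6.5 per minute.
So μ = 6.5.
P(N ≥ 9) = 1 − P(N ≤ 8) ≈ 0.2084.

0.2084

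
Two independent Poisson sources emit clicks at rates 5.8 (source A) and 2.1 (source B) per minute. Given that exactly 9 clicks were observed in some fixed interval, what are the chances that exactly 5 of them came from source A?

Given the total, each event is independently from source A with probability p = λ_A/(λ_A+λ_B) = 5.8/7.9 ≈ 0.7342.
So K ~ Binomial(9, 5.8/7.9): P(K = 5) = C(9,5) · (5.8/7.9)^5 · (2.1/7.9)^4 ≈ 0.1342.

0.1342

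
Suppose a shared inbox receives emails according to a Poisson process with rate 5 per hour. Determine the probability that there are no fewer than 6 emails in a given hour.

With mean μ = 5 per hour,
P(N ≥ 6) = 1 − P(N ≤ 5) = 1 − Σ_{j=0}^{5} e^(−μ) μ^j/j! ≈ 0.3840.

0.3840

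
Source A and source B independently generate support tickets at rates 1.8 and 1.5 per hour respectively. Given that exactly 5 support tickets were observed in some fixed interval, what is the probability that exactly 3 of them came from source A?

Given the total, each event is independently from source A with probability p = λ_A/(λ_A+λ_B) = 1.8/3.3 ≈ 0.5455.
So K ~ Binomial(5, 1.8/3.3): P(K = 3) = C(5,3) · (1.8/3.3)^3 · (1.5/3.3)^2 ≈ 0.3353.

0.3353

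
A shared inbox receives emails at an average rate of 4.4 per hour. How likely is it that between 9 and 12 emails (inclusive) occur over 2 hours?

Over the interval, μ = 4.4 × 2 = 8.8 (2 hours).
P(9 ≤ N ≤ 12) = Σ_{j=9}^{12} e^(−8.8) · 8.8^j/j! ≈ 0.4076.

0.4076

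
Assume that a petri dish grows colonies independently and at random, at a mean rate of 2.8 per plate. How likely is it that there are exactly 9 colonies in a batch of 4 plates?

Over the interval, μ = 2.8 × 4 = 11.2 (a batch of 4 plates = 4 plates).
P(N = 9) = e^(−μ) μ^9/9! = e^(−11.2) · 11.2^9/362880 ≈ 0.1045.

0.1045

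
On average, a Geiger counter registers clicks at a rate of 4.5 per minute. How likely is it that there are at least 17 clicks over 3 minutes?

Over the interval, μ = 4.5 × 3 = 13.5 (3 minutes).
P(N ≥ 17) = 1 − P(N ≤ 16) = 1 − Σ_{j=0}^{16} e^(−μ) μ^j/j! ≈ 0.2025.

0.2025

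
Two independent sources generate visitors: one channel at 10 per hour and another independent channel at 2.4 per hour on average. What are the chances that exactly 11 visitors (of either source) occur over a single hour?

0.1100

Independent Poisson processes superpose: combined rate λ = 10 + 2.4 = 12.4 per hour.
So μ = 12.4.
P(N = 11) = e^(−12.4) · 12.4^11/11! ≈ 0.1100.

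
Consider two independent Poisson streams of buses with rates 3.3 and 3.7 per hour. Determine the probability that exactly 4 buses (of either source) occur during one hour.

Independent Poisson processes superpose: combined rate λ = 3.3 + 3.7 = 7 per hour.
So μ = 7.
P(N = 4) = e^(−7) · 7^4/4! ≈ 0.0912.

0.0912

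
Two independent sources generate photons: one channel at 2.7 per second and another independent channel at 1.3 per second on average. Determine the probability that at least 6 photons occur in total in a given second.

0.2149

Independent Poisson processes superpose: combined rate λ = 2.7 + 1.3 = 4 per second.
So μ = 4.
P(N ≥ 6) = 1 − P(N ≤ 5) ≈ 0.2149.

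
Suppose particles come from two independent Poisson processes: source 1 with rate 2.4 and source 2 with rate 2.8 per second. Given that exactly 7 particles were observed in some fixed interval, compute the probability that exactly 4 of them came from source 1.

Given the total, each event is independently from source 1 with probability p = λ_1/(λ_1+λ_2) = 2.4/5.2 ≈ 0.4615.
So K ~ Binomial(7, 2.4/5.2): P(K = 4) = C(7,4) · (2.4/5.2)^4 · (2.8/5.2)^3 ≈ 0.2479.

0.2479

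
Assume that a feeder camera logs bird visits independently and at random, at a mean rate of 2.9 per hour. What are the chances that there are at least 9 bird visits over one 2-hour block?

Over the interval, μ = 2.9 × 2 = 5.8 (a 2-hour block = 2 hours).
P(N ≥ 9) = 1 − P(N ≤ 8) = 1 − Σ_{j=0}^{8} e^(−μ) μ^j/j! ≈ 0.1328.

0.1328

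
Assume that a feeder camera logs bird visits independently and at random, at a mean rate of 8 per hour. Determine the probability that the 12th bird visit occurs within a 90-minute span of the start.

Over the interval, μ = 8 × 1.5 = 12 (a 90-minute span = 1.5 hours).
The 12th arrival falls in the interval iff at least 12 events occur there: P(S_12 ≤ t) = P(N ≥ 12) = 1 − P(N ≤ 11) ≈ 0.5384.

0.5384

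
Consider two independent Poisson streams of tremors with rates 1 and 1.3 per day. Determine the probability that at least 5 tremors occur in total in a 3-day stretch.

0.8177

Independent Poisson processes superpose: combined rate λ = 1 + 1.3 = 2.3 per day.
Over the interval, μ = 2.3 × 3 = 6.9 (a 3-day stretch = 3 days).
P(N ≥ 5) = 1 − P(N ≤ 4) ≈ 0.8177.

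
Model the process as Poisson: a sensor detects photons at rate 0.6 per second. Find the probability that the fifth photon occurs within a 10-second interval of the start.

Over the interval, μ = 0.6 × 10 = 6 (a 10-second interval = 10 seconds).
The fifth arrival falls in the interval iff at least 5 events occur there: P(S_5 ≤ t) = P(N ≥ 5) = 1 − P(N ≤ 4) ≈ 0.7149.

0.7149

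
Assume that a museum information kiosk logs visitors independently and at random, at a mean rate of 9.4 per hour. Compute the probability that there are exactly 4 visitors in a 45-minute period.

0.0893

Over the interval, μ = 9.4 × 0.75 = 7.05 (a 45-minute period = 0.75 hours).
P(N = 4) = e^(−μ) μ^4/4! = e^(−7.05) · 7.05^4/24 ≈ 0.0893.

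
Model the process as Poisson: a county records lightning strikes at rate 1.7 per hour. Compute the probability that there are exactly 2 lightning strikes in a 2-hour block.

0.1929

Over the interval, μ = 1.7 × 2 = 3.4 (a 2-hour block = 2 hours).
P(N = 2) = e^(−μ) μ^2/2! = e^(−3.4) · 3.4^2/2 ≈ 0.1929.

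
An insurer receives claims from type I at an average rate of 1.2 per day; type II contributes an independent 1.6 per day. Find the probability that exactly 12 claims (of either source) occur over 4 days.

0.1112

Independent Poisson processes superpose: combined rate λ = 1.2 + 1.6 = 2.8 per day.
Over the interval, μ = 2.8 × 4 = 11.2 (4 days).
P(N = 12) = e^(−11.2) · 11.2^12/12! ≈ 0.1112.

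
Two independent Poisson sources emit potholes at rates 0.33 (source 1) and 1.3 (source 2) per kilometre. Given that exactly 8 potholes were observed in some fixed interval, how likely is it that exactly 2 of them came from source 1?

0.2954

Given the total, each event is independently from source 1 with probability p = λ_1/(λ_1+λ_2) = 0.33/1.63 ≈ 0.2025.
So K ~ Binomial(8, 0.33/1.63): P(K = 2) = C(8,2) · (0.33/1.63)^2 · (1.3/1.63)^6 ≈ 0.2954.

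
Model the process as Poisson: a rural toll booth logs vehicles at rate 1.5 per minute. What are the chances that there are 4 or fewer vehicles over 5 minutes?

0.1321

Over the interval, μ = 1.5 × 5 = 7.5 (5 minutes).
P(N ≤ 4) = Σ_{j=0}^{4} e^(−μ) μ^j/j! ≈ 0.1321.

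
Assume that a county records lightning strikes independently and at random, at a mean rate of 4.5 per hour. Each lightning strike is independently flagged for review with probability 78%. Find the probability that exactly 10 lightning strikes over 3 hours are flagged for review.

0.1234

Thinning: the lightning strikes that are flagged for review themselves form a Poisson process with rate 0.78 × 4.5 = 3.51 per hour.
Over the interval, μ = 3.51 × 3 = 10.53 (3 hours).
P(N = 10) = e^(−10.53) · 10.53^10/10! ≈ 0.1234.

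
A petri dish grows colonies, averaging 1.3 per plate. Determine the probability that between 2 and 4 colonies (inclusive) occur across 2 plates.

0.6100

Over the interval, μ = 1.3 × 2 = 2.6 (2 plates).
P(2 ≤ N ≤ 4) = Σ_{j=2}^{4} e^(−2.6) · 2.6^j/j! ≈ 0.6100.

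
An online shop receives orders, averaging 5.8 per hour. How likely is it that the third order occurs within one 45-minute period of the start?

0.8088

Over the interval, μ = 5.8 × 0.75 = 4.35 (a 45-minute period = 0.75 hours).
The third arrival falls in the interval iff at least 3 events occur there: P(S_3 ≤ t) = P(N ≥ 3) = 1 − P(N ≤ 2) ≈ 0.8088.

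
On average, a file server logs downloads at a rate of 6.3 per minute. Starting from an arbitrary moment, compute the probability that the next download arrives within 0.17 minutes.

0.6573

Inter-arrival times are exponential with rate λ = 6.3 per minute.
P(T ≤ 0.17) = 1 − e^(−λt) = 1 − e^(−6.3 × 0.17) = 1 − e^(−1.071) ≈ 0.6573.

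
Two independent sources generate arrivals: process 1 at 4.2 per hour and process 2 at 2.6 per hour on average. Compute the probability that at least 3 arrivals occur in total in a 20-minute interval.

0.3951

Independent Poisson processes superpose: combined rate λ = 4.2 + 2.6 = 6.8 per hour.
Over the interval, μ = 6.8 × 1/3 ≈ 2.26667 (a 20-minute interval = 1/3 hours).
P(N ≥ 3) = 1 − P(N ≤ 2) ≈ 0.3951.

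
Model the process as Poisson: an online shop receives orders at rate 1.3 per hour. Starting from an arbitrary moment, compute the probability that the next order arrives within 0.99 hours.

0.7239

Inter-arrival times are exponential with rate λ = 1.3 per hour.
P(T ≤ 0.99) = 1 − e^(−λt) = 1 − e^(−1.3 × 0.99) = 1 − e^(−1.287) ≈ 0.7239.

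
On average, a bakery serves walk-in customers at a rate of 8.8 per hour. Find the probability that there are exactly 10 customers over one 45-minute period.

0.0588

Over the interval, μ = 8.8 × 0.75 = 6.6 (a 45-minute period = 0.75 hours).
P(N = 10) = e^(−μ) μ^10/10! = e^(−6.6) · 6.6^10/3628800 ≈ 0.0588.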